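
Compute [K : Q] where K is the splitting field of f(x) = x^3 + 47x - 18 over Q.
[K : Q] = 6

By the rational root test, any rational root of the monic integer polynomial f(x) = x^3 + 47x - 18 must be an integer dividing the constant term -18, i.e. one of ±{1, 2, 3, 6, 9, 18}. Evaluating: f(1) = 30, f(-1) = -66, f(2) = 84, f(-2) = -120, f(3) = 150, f(-3) = -186, f(6) = 480, f(-6) = -516, f(9) = 1134, f(-9) = -1170, f(18) = 6660, f(-18) = -6696; none is 0, so f has no rational root and is therefore irreducible over Q (a cubic with no linear factor over a field is irreducible). For an irreducible cubic, the Galois group is A_3 or S_3 according as the discriminant disc(f) = -4a^3 - 27b^2 = -4·(47)^3 - 27·(-18)^2 = -424040 is or is not a square in Q. Here disc(f) = -424040 is not a perfect square in Q, so the Galois group of f over Q is not contained in A_3 and must be all of S_3. The splitting field has degree |S_3| = 6 over Q, so [K : Q] = 6.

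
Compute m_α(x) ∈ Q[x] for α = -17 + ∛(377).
m_α(x) = x^3 + 51x^2 + 867x + 4536

Set β = α + 17 = ∛(377), so β^3 = 377. Then (α + 17)^3 - 377 = 0, i.e. α is a root of g(x) = (x + 17)^3 - 377 = x^3 + 51x^2 + 867x + 4536. Since g(x) = h(x + 17) where h(x) = x^3 - 377, and h is irreducible over Q (because 377 is not a perfect cube, so h has no rational root, and a monic cubic with no rational root is irreducible), g is also irreducible (irreducibility is preserved under the substitution x → x + 17). Hence m_α(x) = x^3 + 51x^2 + 867x + 4536.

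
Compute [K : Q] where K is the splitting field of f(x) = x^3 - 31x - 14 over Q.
[K : Q] = 6

By the rational root test, any rational root of the monic integer polynomial f(x) = x^3 - 31x - 14 must be an integer dividing the constant term -14, i.e. one of ±{1, 2, 7, 14}. Evaluating: f(1) = -44, f(-1) = 16, f(2) = -68, f(-2) = 40, f(7) = 112, f(-7) = -140, f(14) = 2296, f(-14) = -2324; none is 0, so f has no rational root and is therefore irreducible over Q (a cubic with no linear factor over a field is irreducible). For an irreducible cubic, the Galois group is A_3 or S_3 according as the discriminant disc(f) = -4a^3 - 27b^2 = -4·(-31)^3 - 27·(-14)^2 = 113872 is or is not a square in Q. Here disc(f) = 113872 is not a perfect square in Q, so the Galois group of f over Q is not contained in A_3 and must be all of S_3. The splitting field has degree |S_3| = 6 over Q, so [K : Q] = 6.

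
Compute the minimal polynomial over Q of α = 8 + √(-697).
m_α(x) = x^2 - 16x + 761

From α - 8 = √(-697), squaring gives (α - 8)^2 = -697, i.e. α^2 - 16α + 64 = -697, so α^2 - 16α + 761 = 0. The discriminant of x^2 - 16x + 761 is (-16)^2 - 4·(761) = 256 - 3044 = -2788, and 4·(-697) is not a perfect square in Q since -697 is squarefree and ≠ 1. Hence x^2 - 16x + 761 is irreducible over Q and is the minimal polynomial of α.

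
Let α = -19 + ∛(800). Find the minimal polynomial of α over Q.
m_α(x) = x^3 + 57x^2 + 1083x + 6059

Set β = α + 19 = ∛(800), so β^3 = 800. Then (α + 19)^3 - 800 = 0, i.e. α is a root of g(x) = (x + 19)^3 - 800 = x^3 + 57x^2 + 1083x + 6059. Since g(x) = h(x + 19) where h(x) = x^3 - 800, and h is irreducible over Q (because 800 is not a perfect cube, so h has no rational root, and a monic cubic with no rational root is irreducible), g is also irreducible (irreducibility is preserved under the substitution x → x + 19). Hence m_α(x) = x^3 + 57x^2 + 1083x + 6059.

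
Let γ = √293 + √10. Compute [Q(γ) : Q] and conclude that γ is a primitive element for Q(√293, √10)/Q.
[Q(γ) : Q] = 4 (equivalently, Q(γ) = Q(√293, √10))

Obviously Q(γ) ⊆ Q(√293, √10), and [Q(√293, √10):Q] = 4 (since 293, 10 are distinct squarefree integers > 1 with 2930 not a perfect square). To show equality we compute the minimal polynomial of γ. From γ = √293 + √10: γ^2 = 293 + 2√(2930) + 10 = 303 + 2√(2930), so γ^2 - 303 = 2√(2930); squaring, (γ^2 - 303)^2 = 4·2930, i.e. γ^4 - 606γ^2 + 91809 - 11720 = 0, i.e. γ^4 - 606γ^2 + 80089 = 0. So γ is a root of x^4 - 606x^2 + 80089. This polynomial is irreducible over Q: it has no rational root (each ±√293 ± √10 is irrational), and any factorization into two quadratics over Q would force √(2930) ∈ Q (pairing opposite roots) or √293, √10 ∈ Q (other pairings), all impossible. Hence [Q(γ):Q] = 4 = [Q(√293, √10):Q], so Q(γ) = Q(√293, √10).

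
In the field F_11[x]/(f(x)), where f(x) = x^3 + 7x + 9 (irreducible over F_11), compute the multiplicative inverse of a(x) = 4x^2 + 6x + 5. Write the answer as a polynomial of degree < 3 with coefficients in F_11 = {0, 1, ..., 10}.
a(x)^(-1) ≡ 6x^2 + 8x + 6 (mod f(x))

Since f is irreducible over F_11, F_11[x]/(f) is a field and a(x) ≠ 0 has an inverse. Apply the extended Euclidean algorithm to f(x) and a(x) in F_11[x]: f(x) = (3x + 1)·a(x) + (8x + 4);  a(x) = (6x + 6)·(8x + 4) + (3). The last nonzero remainder is the constant 3 = gcd(f, a) in F_11. Back-substituting through the division chain expresses 3 = s(x)·a(x) + t(x)·f(x) with s(x) ≡ 7x^2 + 2x + 7 (mod f), so (7x^2 + 2x + 7)·a(x) ≡ 3 (mod f). Multiplying by 3^(-1) ≡ 4 in F_11 gives a(x)^(-1) ≡ 4·(7x^2 + 2x + 7) ≡ 6x^2 + 8x + 6 (mod f). Check: (4x^2 + 6x + 5)·(6x^2 + 8x + 6) = 2x^4 + 2x^3 + 3x^2 + 10x + 8 ≡ 1 (mod x^3 + 7x + 9).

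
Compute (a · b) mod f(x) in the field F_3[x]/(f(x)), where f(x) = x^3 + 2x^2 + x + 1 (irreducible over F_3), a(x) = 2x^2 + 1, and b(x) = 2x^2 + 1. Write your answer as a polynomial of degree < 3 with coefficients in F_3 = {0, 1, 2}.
a · b ≡ x^2 + x (mod f(x))

Multiply in F_3[x]: a(x)·b(x) = (2x^2 + 1)·(2x^2 + 1) = x^4 + x^2 + 1. This has degree ≥ 3, so divide by f(x) over F_3: x^4 + x^2 + 1 = (x + 1)·(x^3 + 2x^2 + x + 1) + (x^2 + x). Hence a·b ≡ x^2 + x (mod f). (F_3[x]/(f) is a field with 3^3 = 27 elements since f is irreducible of degree 3.)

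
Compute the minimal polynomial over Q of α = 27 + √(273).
m_α(x) = x^2 - 54x + 456

From α - 27 = √(273), squaring gives (α - 27)^2 = 273, i.e. α^2 - 54α + 729 = 273, so α^2 - 54α + 456 = 0. The discriminant of x^2 - 54x + 456 is (-54)^2 - 4·(456) = 2916 - 1824 = 1092, and 4·(273) is not a perfect square in Q since 273 is squarefree and ≠ 1. Hence x^2 - 54x + 456 is irreducible over Q and is the minimal polynomial of α.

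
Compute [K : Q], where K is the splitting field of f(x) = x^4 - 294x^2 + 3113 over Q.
[K : Q] = 4

Solving the quadratic in x^2: x^2 = (294 ± √(294^2 - 4·3113))/2 = (294 ± √73984)/2 = (294 ± 272)/2, giving x^2 = 11 or x^2 = 283. So f(x) = (x^2 - 11)(x^2 - 283) and the roots of f are ±√11, ±√283. Hence the splitting field is K = Q(√11, √283). Since 11 and 283 are distinct squarefree integers > 1, their product 3113 is not a perfect square, so √283 ∉ Q(√11). By the tower law [K:Q] = [Q(√11,√283):Q(√11)] · [Q(√11):Q] = 2 · 2 = 4.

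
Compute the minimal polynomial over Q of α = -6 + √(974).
m_α(x) = x^2 + 12x - 938

From α + 6 = √(974), squaring gives (α + 6)^2 = 974, i.e. α^2 + 12α + 36 = 974, so α^2 + 12α - 938 = 0. The discriminant of x^2 + 12x - 938 is (12)^2 - 4·(-938) = 144 + 3752 = 3896, and 4·(974) is not a perfect square in Q since 974 is squarefree and ≠ 1. Hence x^2 + 12x - 938 is irreducible over Q and is the minimal polynomial of α.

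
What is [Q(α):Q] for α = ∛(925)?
[Q(α):Q] = 3

The minimal polynomial of α is x^3 - 925, irreducible over Q since 925 is not a perfect cube (so x^3 - 925 has no rational root). Hence [Q(α):Q] = deg(m_α) = 3.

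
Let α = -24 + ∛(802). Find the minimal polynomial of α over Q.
m_α(x) = x^3 + 72x^2 + 1728x + 13022

Set β = α + 24 = ∛(802), so β^3 = 802. Then (α + 24)^3 - 802 = 0, i.e. α is a root of g(x) = (x + 24)^3 - 802 = x^3 + 72x^2 + 1728x + 13022. Since g(x) = h(x + 24) where h(x) = x^3 - 802, and h is irreducible over Q (because 802 is not a perfect cube, so h has no rational root, and a monic cubic with no rational root is irreducible), g is also irreducible (irreducibility is preserved under the substitution x → x + 24). Hence m_α(x) = x^3 + 72x^2 + 1728x + 13022.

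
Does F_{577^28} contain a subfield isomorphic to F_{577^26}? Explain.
No: F_{577^26} is not a subfield of F_{577^28}

F_{p^m} embeds in F_{p^n} iff m | n. Here 26 ∤ 28 (since 28 = 1·26 + 2 with remainder 2 ≠ 0), so F_{577^26} is not a subfield of F_{577^28}. Equivalently: if it were, the tower law would give 26 = [F_{577^26}:F_577] dividing [F_{577^28}:F_577] = 28, contradiction.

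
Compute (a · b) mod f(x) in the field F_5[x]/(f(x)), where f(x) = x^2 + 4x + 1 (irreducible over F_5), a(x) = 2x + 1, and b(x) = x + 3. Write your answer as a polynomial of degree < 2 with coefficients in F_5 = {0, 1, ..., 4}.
a · b ≡ 4x + 1 (mod f(x))

Multiply in F_5[x]: a(x)·b(x) = (2x + 1)·(x + 3) = 2x^2 + 2x + 3. This has degree ≥ 2, so divide by f(x) over F_5: 2x^2 + 2x + 3 = (2)·(x^2 + 4x + 1) + (4x + 1). Hence a·b ≡ 4x + 1 (mod f). (F_5[x]/(f) is a field with 5^2 = 25 elements since f is irreducible of degree 2.)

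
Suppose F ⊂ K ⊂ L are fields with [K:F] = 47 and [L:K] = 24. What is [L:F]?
[L:F] = 1128

The tower law says that for any tower of field extensions F ⊂ K ⊂ L with finite degrees, [L:F] = [L:K] · [K:F]. Here this gives [L:F] = 24 · 47 = 1128.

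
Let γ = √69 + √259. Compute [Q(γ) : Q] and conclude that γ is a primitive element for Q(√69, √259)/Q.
[Q(γ) : Q] = 4 (equivalently, Q(γ) = Q(√69, √259))

Obviously Q(γ) ⊆ Q(√69, √259), and [Q(√69, √259):Q] = 4 (since 69, 259 are distinct squarefree integers > 1 with 17871 not a perfect square). To show equality we compute the minimal polynomial of γ. From γ = √69 + √259: γ^2 = 69 + 2√(17871) + 259 = 328 + 2√(17871), so γ^2 - 328 = 2√(17871); squaring, (γ^2 - 328)^2 = 4·17871, i.e. γ^4 - 656γ^2 + 107584 - 71484 = 0, i.e. γ^4 - 656γ^2 + 36100 = 0. So γ is a root of x^4 - 656x^2 + 36100. This polynomial is irreducible over Q: it has no rational root (each ±√69 ± √259 is irrational), and any factorization into two quadratics over Q would force √(17871) ∈ Q (pairing opposite roots) or √69, √259 ∈ Q (other pairings), all impossible. Hence [Q(γ):Q] = 4 = [Q(√69, √259):Q], so Q(γ) = Q(√69, √259).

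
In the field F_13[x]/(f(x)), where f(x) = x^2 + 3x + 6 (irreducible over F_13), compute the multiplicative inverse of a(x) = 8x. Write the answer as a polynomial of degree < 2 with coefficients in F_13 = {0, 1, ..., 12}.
a(x)^(-1) ≡ 10x + 4 (mod f(x))

Since f is irreducible over F_13, F_13[x]/(f) is a field and a(x) ≠ 0 has an inverse. Apply the extended Euclidean algorithm to f(x) and a(x) in F_13[x]: f(x) = (5x + 2)·a(x) + (6). The last nonzero remainder is the constant 6 = gcd(f, a) in F_13. Back-substituting through the division chain expresses 6 = s(x)·a(x) + t(x)·f(x) with s(x) ≡ 8x + 11 (mod f), so (8x + 11)·a(x) ≡ 6 (mod f). Multiplying by 6^(-1) ≡ 11 in F_13 gives a(x)^(-1) ≡ 11·(8x + 11) ≡ 10x + 4 (mod f). Check: (8x)·(10x + 4) = 2x^2 + 6x ≡ 1 (mod x^2 + 3x + 6).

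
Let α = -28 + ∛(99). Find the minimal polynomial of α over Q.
m_α(x) = x^3 + 84x^2 + 2352x + 21853

Set β = α + 28 = ∛(99), so β^3 = 99. Then (α + 28)^3 - 99 = 0, i.e. α is a root of g(x) = (x + 28)^3 - 99 = x^3 + 84x^2 + 2352x + 21853. Since g(x) = h(x + 28) where h(x) = x^3 - 99, and h is irreducible over Q (because 99 is not a perfect cube, so h has no rational root, and a monic cubic with no rational root is irreducible), g is also irreducible (irreducibility is preserved under the substitution x → x + 28). Hence m_α(x) = x^3 + 84x^2 + 2352x + 21853.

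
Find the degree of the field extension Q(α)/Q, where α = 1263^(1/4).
[Q(α):Q] = 4

α is a root of x^4 - 1263. By Eisenstein's criterion at the prime p = 3 (which divides the constant term 1263 but p^2 = 9 does not, since 1263 is squarefree), x^4 - 1263 is irreducible over Q. Hence [Q(α):Q] = 4.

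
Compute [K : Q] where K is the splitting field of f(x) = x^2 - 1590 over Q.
[K : Q] = 2

f(x) = x^2 - 1590 factors as (x - √1590)(x + √1590). The splitting field is K = Q(√1590). Since 1590 is squarefree and > 1, it is not a perfect square, so x^2 - 1590 is irreducible over Q and [Q(√1590) : Q] = 2. Hence [K : Q] = 2.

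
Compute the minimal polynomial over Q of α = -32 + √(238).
m_α(x) = x^2 + 64x + 786

From α + 32 = √(238), squaring gives (α + 32)^2 = 238, i.e. α^2 + 64α + 1024 = 238, so α^2 + 64α + 786 = 0. The discriminant of x^2 + 64x + 786 is (64)^2 - 4·(786) = 4096 - 3144 = 952, and 4·(238) is not a perfect square in Q since 238 is squarefree and ≠ 1. Hence x^2 + 64x + 786 is irreducible over Q and is the minimal polynomial of α.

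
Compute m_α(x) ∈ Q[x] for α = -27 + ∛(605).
m_α(x) = x^3 + 81x^2 + 2187x + 19078

Set β = α + 27 = ∛(605), so β^3 = 605. Then (α + 27)^3 - 605 = 0, i.e. α is a root of g(x) = (x + 27)^3 - 605 = x^3 + 81x^2 + 2187x + 19078. Since g(x) = h(x + 27) where h(x) = x^3 - 605, and h is irreducible over Q (because 605 is not a perfect cube, so h has no rational root, and a monic cubic with no rational root is irreducible), g is also irreducible (irreducibility is preserved under the substitution x → x + 27). Hence m_α(x) = x^3 + 81x^2 + 2187x + 19078.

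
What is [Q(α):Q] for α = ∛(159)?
[Q(α):Q] = 3

The minimal polynomial of α is x^3 - 159, irreducible over Q since 159 is not a perfect cube (so x^3 - 159 has no rational root). Hence [Q(α):Q] = deg(m_α) = 3.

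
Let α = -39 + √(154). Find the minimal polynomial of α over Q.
m_α(x) = x^2 + 78x + 1367

From α + 39 = √(154), squaring gives (α + 39)^2 = 154, i.e. α^2 + 78α + 1521 = 154, so α^2 + 78α + 1367 = 0. The discriminant of x^2 + 78x + 1367 is (78)^2 - 4·(1367) = 6084 - 5468 = 616, and 4·(154) is not a perfect square in Q since 154 is squarefree and ≠ 1. Hence x^2 + 78x + 1367 is irreducible over Q and is the minimal polynomial of α.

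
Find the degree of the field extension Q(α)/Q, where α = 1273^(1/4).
[Q(α):Q] = 4

α is a root of x^4 - 1273. By Eisenstein's criterion at the prime p = 19 (which divides the constant term 1273 but p^2 = 361 does not, since 1273 is squarefree), x^4 - 1273 is irreducible over Q. Hence [Q(α):Q] = 4.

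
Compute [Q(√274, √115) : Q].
[Q(√274, √115) : Q] = 4

[Q(√274):Q] = 2 (min poly x^2 - 274, irreducible since 274 is squarefree > 1). For the top step, suppose √115 ∈ Q(√274), say √115 = c + d√274 with c, d ∈ Q. Squaring: 115 = c^2 + 274d^2 + 2cd√274. Since √274 ∉ Q this forces 2cd = 0. If d = 0 then √115 = c ∈ Q, contradicting 115 squarefree > 1. If c = 0 then 115 = 274d^2, so 274·115 = (274d)^2 is a perfect square in Q — but 274·115 = 31510 is not a perfect square (since 274 and 115 are distinct squarefree integers). Contradiction. Hence √115 ∉ Q(√274), so x^2 - 115 stays irreducible over Q(√274) and [Q(√274, √115) : Q(√274)] = 2. By the tower law, [Q(√274, √115) : Q] = 2 · 2 = 4.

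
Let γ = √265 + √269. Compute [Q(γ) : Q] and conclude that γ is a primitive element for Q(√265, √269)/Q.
[Q(γ) : Q] = 4 (equivalently, Q(γ) = Q(√265, √269))

Obviously Q(γ) ⊆ Q(√265, √269), and [Q(√265, √269):Q] = 4 (since 265, 269 are distinct squarefree integers > 1 with 71285 not a perfect square). To show equality we compute the minimal polynomial of γ. From γ = √265 + √269: γ^2 = 265 + 2√(71285) + 269 = 534 + 2√(71285), so γ^2 - 534 = 2√(71285); squaring, (γ^2 - 534)^2 = 4·71285, i.e. γ^4 - 1068γ^2 + 285156 - 285140 = 0, i.e. γ^4 - 1068γ^2 + 16 = 0. So γ is a root of x^4 - 1068x^2 + 16. This polynomial is irreducible over Q: it has no rational root (each ±√265 ± √269 is irrational), and any factorization into two quadratics over Q would force √(71285) ∈ Q (pairing opposite roots) or √265, √269 ∈ Q (other pairings), all impossible. Hence [Q(γ):Q] = 4 = [Q(√265, √269):Q], so Q(γ) = Q(√265, √269).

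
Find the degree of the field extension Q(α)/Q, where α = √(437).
[Q(α):Q] = 2

[Q(α):Q] equals the degree of the minimal polynomial of α. Here α^2 = 437 and x^2 - 437 is irreducible (d = 437 is squarefree, ≠ 1, hence not a square), so deg(m_α) = 2. Thus [Q(α):Q] = 2.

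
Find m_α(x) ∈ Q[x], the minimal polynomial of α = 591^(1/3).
m_α(x) = x^3 - 591

α satisfies α^3 = 591, so x^3 - 591 annihilates α. By the rational root test, a rational root p/q (in lowest terms) of x^3 - 591 would satisfy p^3 = 591 q^3, forcing q = 1 and p^3 = 591; but 591 is not a perfect cube, contradiction. A monic cubic over Q with no rational root is irreducible (any nontrivial factorization would include a linear factor). Hence x^3 - 591 is the minimal polynomial of α, and in particular [Q(α):Q] = 3.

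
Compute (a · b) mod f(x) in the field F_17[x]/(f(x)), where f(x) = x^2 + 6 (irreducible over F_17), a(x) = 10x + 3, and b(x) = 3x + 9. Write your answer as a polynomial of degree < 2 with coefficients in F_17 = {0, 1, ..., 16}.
a · b ≡ 14x (mod f(x))

Multiply in F_17[x]: a(x)·b(x) = (10x + 3)·(3x + 9) = 13x^2 + 14x + 10. This has degree ≥ 2, so divide by f(x) over F_17: 13x^2 + 14x + 10 = (13)·(x^2 + 6) + (14x). Hence a·b ≡ 14x (mod f). (F_17[x]/(f) is a field with 17^2 = 289 elements since f is irreducible of degree 2.)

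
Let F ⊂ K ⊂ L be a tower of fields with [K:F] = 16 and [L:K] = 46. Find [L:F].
[L:F] = 736

The tower law says that for any tower of field extensions F ⊂ K ⊂ L with finite degrees, [L:F] = [L:K] · [K:F]. Here this gives [L:F] = 46 · 16 = 736.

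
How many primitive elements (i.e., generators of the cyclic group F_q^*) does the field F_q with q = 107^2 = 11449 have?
There are φ(11448) = 3744 primitive elements

F_q^* is cyclic of order q - 1 = 11448. A cyclic group of order m has exactly φ(m) generators. Here m = 11448 = 2^3 · 3^3 · 53, so the number of primitive elements is φ(11448) = 3744.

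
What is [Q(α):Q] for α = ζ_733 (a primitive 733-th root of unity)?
[Q(α):Q] = 732

The minimal polynomial of ζ_733 over Q is the 733-th cyclotomic polynomial Φ_733(x), which is irreducible over Q and has degree φ(733) = 732. Hence [Q(α):Q] = φ(733) = 732.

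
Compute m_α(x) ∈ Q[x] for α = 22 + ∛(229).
m_α(x) = x^3 - 66x^2 + 1452x - 10877

Set β = α - 22 = ∛(229), so β^3 = 229. Then (α - 22)^3 - 229 = 0, i.e. α is a root of g(x) = (x - 22)^3 - 229 = x^3 - 66x^2 + 1452x - 10877. Since g(x) = h(x - 22) where h(x) = x^3 - 229, and h is irreducible over Q (because 229 is not a perfect cube, so h has no rational root, and a monic cubic with no rational root is irreducible), g is also irreducible (irreducibility is preserved under the substitution x → x - 22). Hence m_α(x) = x^3 - 66x^2 + 1452x - 10877.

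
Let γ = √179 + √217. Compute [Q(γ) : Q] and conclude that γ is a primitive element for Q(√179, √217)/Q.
[Q(γ) : Q] = 4 (equivalently, Q(γ) = Q(√179, √217))

Obviously Q(γ) ⊆ Q(√179, √217), and [Q(√179, √217):Q] = 4 (since 179, 217 are distinct squarefree integers > 1 with 38843 not a perfect square). To show equality we compute the minimal polynomial of γ. From γ = √179 + √217: γ^2 = 179 + 2√(38843) + 217 = 396 + 2√(38843), so γ^2 - 396 = 2√(38843); squaring, (γ^2 - 396)^2 = 4·38843, i.e. γ^4 - 792γ^2 + 156816 - 155372 = 0, i.e. γ^4 - 792γ^2 + 1444 = 0. So γ is a root of x^4 - 792x^2 + 1444. This polynomial is irreducible over Q: it has no rational root (each ±√179 ± √217 is irrational), and any factorization into two quadratics over Q would force √(38843) ∈ Q (pairing opposite roots) or √179, √217 ∈ Q (other pairings), all impossible. Hence [Q(γ):Q] = 4 = [Q(√179, √217):Q], so Q(γ) = Q(√179, √217).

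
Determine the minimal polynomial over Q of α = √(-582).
m_α(x) = x^2 + 582

α satisfies α^2 + 582 = 0, so x^2 + 582 annihilates α. Since d = -582 is squarefree and ≠ 1, it is not a perfect square in Q, so x^2 + 582 has no rational root and is therefore irreducible over Q (a degree-2 polynomial over a field is irreducible iff it has no root). Hence m_α(x) = x^2 + 582.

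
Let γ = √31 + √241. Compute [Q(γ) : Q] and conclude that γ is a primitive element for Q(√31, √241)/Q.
[Q(γ) : Q] = 4 (equivalently, Q(γ) = Q(√31, √241))

Obviously Q(γ) ⊆ Q(√31, √241), and [Q(√31, √241):Q] = 4 (since 31, 241 are distinct squarefree integers > 1 with 7471 not a perfect square). To show equality we compute the minimal polynomial of γ. From γ = √31 + √241: γ^2 = 31 + 2√(7471) + 241 = 272 + 2√(7471), so γ^2 - 272 = 2√(7471); squaring, (γ^2 - 272)^2 = 4·7471, i.e. γ^4 - 544γ^2 + 73984 - 29884 = 0, i.e. γ^4 - 544γ^2 + 44100 = 0. So γ is a root of x^4 - 544x^2 + 44100. This polynomial is irreducible over Q: it has no rational root (each ±√31 ± √241 is irrational), and any factorization into two quadratics over Q would force √(7471) ∈ Q (pairing opposite roots) or √31, √241 ∈ Q (other pairings), all impossible. Hence [Q(γ):Q] = 4 = [Q(√31, √241):Q], so Q(γ) = Q(√31, √241).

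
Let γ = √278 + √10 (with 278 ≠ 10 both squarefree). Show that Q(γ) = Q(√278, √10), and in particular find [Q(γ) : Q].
[Q(γ) : Q] = 4 (equivalently, Q(γ) = Q(√278, √10))

Obviously Q(γ) ⊆ Q(√278, √10), and [Q(√278, √10):Q] = 4 (since 278, 10 are distinct squarefree integers > 1 with 2780 not a perfect square). To show equality we compute the minimal polynomial of γ. From γ = √278 + √10: γ^2 = 278 + 2√(2780) + 10 = 288 + 2√(2780), so γ^2 - 288 = 2√(2780); squaring, (γ^2 - 288)^2 = 4·2780, i.e. γ^4 - 576γ^2 + 82944 - 11120 = 0, i.e. γ^4 - 576γ^2 + 71824 = 0. So γ is a root of x^4 - 576x^2 + 71824. This polynomial is irreducible over Q: it has no rational root (each ±√278 ± √10 is irrational), and any factorization into two quadratics over Q would force √(2780) ∈ Q (pairing opposite roots) or √278, √10 ∈ Q (other pairings), all impossible. Hence [Q(γ):Q] = 4 = [Q(√278, √10):Q], so Q(γ) = Q(√278, √10).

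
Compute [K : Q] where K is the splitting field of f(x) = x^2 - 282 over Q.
[K : Q] = 2

f(x) = x^2 - 282 factors as (x - √282)(x + √282). The splitting field is K = Q(√282). Since 282 is squarefree and > 1, it is not a perfect square, so x^2 - 282 is irreducible over Q and [Q(√282) : Q] = 2. Hence [K : Q] = 2.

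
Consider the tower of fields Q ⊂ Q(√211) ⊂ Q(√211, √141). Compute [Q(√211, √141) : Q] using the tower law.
[Q(√211, √141) : Q] = 4

[Q(√211):Q] = 2 (min poly x^2 - 211, irreducible since 211 is squarefree > 1). For the top step, suppose √141 ∈ Q(√211), say √141 = c + d√211 with c, d ∈ Q. Squaring: 141 = c^2 + 211d^2 + 2cd√211. Since √211 ∉ Q this forces 2cd = 0. If d = 0 then √141 = c ∈ Q, contradicting 141 squarefree > 1. If c = 0 then 141 = 211d^2, so 211·141 = (211d)^2 is a perfect square in Q — but 211·141 = 29751 is not a perfect square (since 211 and 141 are distinct squarefree integers). Contradiction. Hence √141 ∉ Q(√211), so x^2 - 141 stays irreducible over Q(√211) and [Q(√211, √141) : Q(√211)] = 2. By the tower law, [Q(√211, √141) : Q] = 2 · 2 = 4.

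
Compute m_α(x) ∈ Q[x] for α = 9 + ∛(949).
m_α(x) = x^3 - 27x^2 + 243x - 1678

Set β = α - 9 = ∛(949), so β^3 = 949. Then (α - 9)^3 - 949 = 0, i.e. α is a root of g(x) = (x - 9)^3 - 949 = x^3 - 27x^2 + 243x - 1678. Since g(x) = h(x - 9) where h(x) = x^3 - 949, and h is irreducible over Q (because 949 is not a perfect cube, so h has no rational root, and a monic cubic with no rational root is irreducible), g is also irreducible (irreducibility is preserved under the substitution x → x - 9). Hence m_α(x) = x^3 - 27x^2 + 243x - 1678.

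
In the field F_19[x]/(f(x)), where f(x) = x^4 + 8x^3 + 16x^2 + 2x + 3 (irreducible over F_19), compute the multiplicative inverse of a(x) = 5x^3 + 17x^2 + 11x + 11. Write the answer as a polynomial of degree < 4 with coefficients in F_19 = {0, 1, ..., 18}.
a(x)^(-1) ≡ 11x^3 + 16x^2 + 10x + 1 (mod f(x))

Since f is irreducible over F_19, F_19[x]/(f) is a field and a(x) ≠ 0 has an inverse. Apply the extended Euclidean algorithm to f(x) and a(x) in F_19[x]: f(x) = (4x + 7)·a(x) + (5x^2 + 14x + 2);  a(x) = (x + 12)·(5x^2 + 14x + 2) + (12x + 6);  (5x^2 + 14x + 2) = (2x + 16)·(12x + 6) + (1). The last nonzero remainder is the constant 1 = gcd(f, a) in F_19. Back-substituting through the division chain expresses 1 = s(x)·a(x) + t(x)·f(x) with s(x) ≡ 11x^3 + 16x^2 + 10x + 1 (mod f), so a(x)^(-1) ≡ s(x) = 11x^3 + 16x^2 + 10x + 1 (mod f). Check: (5x^3 + 17x^2 + 11x + 11)·(11x^3 + 16x^2 + 10x + 1) = 17x^6 + x^5 + 6x^4 + 16x^3 + 18x^2 + 7x + 11 ≡ 1 (mod x^4 + 8x^3 + 16x^2 + 2x + 3).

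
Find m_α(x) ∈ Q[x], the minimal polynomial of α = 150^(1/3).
m_α(x) = x^3 - 150

α satisfies α^3 = 150, so x^3 - 150 annihilates α. By the rational root test, a rational root p/q (in lowest terms) of x^3 - 150 would satisfy p^3 = 150 q^3, forcing q = 1 and p^3 = 150; but 150 is not a perfect cube, contradiction. A monic cubic over Q with no rational root is irreducible (any nontrivial factorization would include a linear factor). Hence x^3 - 150 is the minimal polynomial of α, and in particular [Q(α):Q] = 3.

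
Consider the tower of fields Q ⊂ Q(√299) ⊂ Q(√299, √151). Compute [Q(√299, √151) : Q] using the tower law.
[Q(√299, √151) : Q] = 4

[Q(√299):Q] = 2 (min poly x^2 - 299, irreducible since 299 is squarefree > 1). For the top step, suppose √151 ∈ Q(√299), say √151 = c + d√299 with c, d ∈ Q. Squaring: 151 = c^2 + 299d^2 + 2cd√299. Since √299 ∉ Q this forces 2cd = 0. If d = 0 then √151 = c ∈ Q, contradicting 151 squarefree > 1. If c = 0 then 151 = 299d^2, so 299·151 = (299d)^2 is a perfect square in Q — but 299·151 = 45149 is not a perfect square (since 299 and 151 are distinct squarefree integers). Contradiction. Hence √151 ∉ Q(√299), so x^2 - 151 stays irreducible over Q(√299) and [Q(√299, √151) : Q(√299)] = 2. By the tower law, [Q(√299, √151) : Q] = 2 · 2 = 4.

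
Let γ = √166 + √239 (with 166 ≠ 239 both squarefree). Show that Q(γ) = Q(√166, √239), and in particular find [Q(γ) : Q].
[Q(γ) : Q] = 4 (equivalently, Q(γ) = Q(√166, √239))

Obviously Q(γ) ⊆ Q(√166, √239), and [Q(√166, √239):Q] = 4 (since 166, 239 are distinct squarefree integers > 1 with 39674 not a perfect square). To show equality we compute the minimal polynomial of γ. From γ = √166 + √239: γ^2 = 166 + 2√(39674) + 239 = 405 + 2√(39674), so γ^2 - 405 = 2√(39674); squaring, (γ^2 - 405)^2 = 4·39674, i.e. γ^4 - 810γ^2 + 164025 - 158696 = 0, i.e. γ^4 - 810γ^2 + 5329 = 0. So γ is a root of x^4 - 810x^2 + 5329. This polynomial is irreducible over Q: it has no rational root (each ±√166 ± √239 is irrational), and any factorization into two quadratics over Q would force √(39674) ∈ Q (pairing opposite roots) or √166, √239 ∈ Q (other pairings), all impossible. Hence [Q(γ):Q] = 4 = [Q(√166, √239):Q], so Q(γ) = Q(√166, √239).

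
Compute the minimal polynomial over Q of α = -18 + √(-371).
m_α(x) = x^2 + 36x + 695

From α + 18 = √(-371), squaring gives (α + 18)^2 = -371, i.e. α^2 + 36α + 324 = -371, so α^2 + 36α + 695 = 0. The discriminant of x^2 + 36x + 695 is (36)^2 - 4·(695) = 1296 - 2780 = -1484, and 4·(-371) is not a perfect square in Q since -371 is squarefree and ≠ 1. Hence x^2 + 36x + 695 is irreducible over Q and is the minimal polynomial of α.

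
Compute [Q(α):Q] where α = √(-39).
[Q(α):Q] = 2

[Q(α):Q] equals the degree of the minimal polynomial of α. Here α^2 = -39 and x^2 + 39 is irreducible (d = -39 is squarefree, ≠ 1, hence not a square), so deg(m_α) = 2. Thus [Q(α):Q] = 2.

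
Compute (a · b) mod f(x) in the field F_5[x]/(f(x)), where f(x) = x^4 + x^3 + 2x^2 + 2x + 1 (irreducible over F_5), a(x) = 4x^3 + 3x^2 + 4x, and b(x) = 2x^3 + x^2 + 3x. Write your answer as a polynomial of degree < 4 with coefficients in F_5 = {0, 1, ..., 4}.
a · b ≡ 3x^3 + 3x (mod f(x))

Multiply in F_5[x]: a(x)·b(x) = (4x^3 + 3x^2 + 4x)·(2x^3 + x^2 + 3x) = 3x^6 + 3x^4 + 3x^3 + 2x^2. This has degree ≥ 4, so divide by f(x) over F_5: 3x^6 + 3x^4 + 3x^3 + 2x^2 = (3x^2 + 2x)·(x^4 + x^3 + 2x^2 + 2x + 1) + (3x^3 + 3x). Hence a·b ≡ 3x^3 + 3x (mod f). (F_5[x]/(f) is a field with 5^4 = 625 elements since f is irreducible of degree 4.)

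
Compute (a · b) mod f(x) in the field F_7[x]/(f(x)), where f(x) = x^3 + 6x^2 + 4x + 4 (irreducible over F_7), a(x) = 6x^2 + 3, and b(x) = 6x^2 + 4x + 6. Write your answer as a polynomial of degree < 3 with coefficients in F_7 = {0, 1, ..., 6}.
a · b ≡ 5x^2 + 6x + 2 (mod f(x))

Multiply in F_7[x]: a(x)·b(x) = (6x^2 + 3)·(6x^2 + 4x + 6) = x^4 + 3x^3 + 5x^2 + 5x + 4. This has degree ≥ 3, so divide by f(x) over F_7: x^4 + 3x^3 + 5x^2 + 5x + 4 = (x + 4)·(x^3 + 6x^2 + 4x + 4) + (5x^2 + 6x + 2). Hence a·b ≡ 5x^2 + 6x + 2 (mod f). (F_7[x]/(f) is a field with 7^3 = 343 elements since f is irreducible of degree 3.)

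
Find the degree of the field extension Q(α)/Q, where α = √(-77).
[Q(α):Q] = 2

[Q(α):Q] equals the degree of the minimal polynomial of α. Here α^2 = -77 and x^2 + 77 is irreducible (d = -77 is squarefree, ≠ 1, hence not a square), so deg(m_α) = 2. Thus [Q(α):Q] = 2.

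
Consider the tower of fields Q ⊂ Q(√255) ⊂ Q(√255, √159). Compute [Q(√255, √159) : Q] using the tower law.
[Q(√255, √159) : Q] = 4

[Q(√255):Q] = 2 (min poly x^2 - 255, irreducible since 255 is squarefree > 1). For the top step, suppose √159 ∈ Q(√255), say √159 = c + d√255 with c, d ∈ Q. Squaring: 159 = c^2 + 255d^2 + 2cd√255. Since √255 ∉ Q this forces 2cd = 0. If d = 0 then √159 = c ∈ Q, contradicting 159 squarefree > 1. If c = 0 then 159 = 255d^2, so 255·159 = (255d)^2 is a perfect square in Q — but 255·159 = 40545 is not a perfect square (since 255 and 159 are distinct squarefree integers). Contradiction. Hence √159 ∉ Q(√255), so x^2 - 159 stays irreducible over Q(√255) and [Q(√255, √159) : Q(√255)] = 2. By the tower law, [Q(√255, √159) : Q] = 2 · 2 = 4.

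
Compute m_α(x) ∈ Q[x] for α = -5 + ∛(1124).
m_α(x) = x^3 + 15x^2 + 75x - 999

Set β = α + 5 = ∛(1124), so β^3 = 1124. Then (α + 5)^3 - 1124 = 0, i.e. α is a root of g(x) = (x + 5)^3 - 1124 = x^3 + 15x^2 + 75x - 999. Since g(x) = h(x + 5) where h(x) = x^3 - 1124, and h is irreducible over Q (because 1124 is not a perfect cube, so h has no rational root, and a monic cubic with no rational root is irreducible), g is also irreducible (irreducibility is preserved under the substitution x → x + 5). Hence m_α(x) = x^3 + 15x^2 + 75x - 999.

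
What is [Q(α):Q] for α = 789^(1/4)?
[Q(α):Q] = 4

α is a root of x^4 - 789. By Eisenstein's criterion at the prime p = 3 (which divides the constant term 789 but p^2 = 9 does not, since 789 is squarefree), x^4 - 789 is irreducible over Q. Hence [Q(α):Q] = 4.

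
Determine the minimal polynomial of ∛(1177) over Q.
m_α(x) = x^3 - 1177

α satisfies α^3 = 1177, so x^3 - 1177 annihilates α. By the rational root test, a rational root p/q (in lowest terms) of x^3 - 1177 would satisfy p^3 = 1177 q^3, forcing q = 1 and p^3 = 1177; but 1177 is not a perfect cube, contradiction. A monic cubic over Q with no rational root is irreducible (any nontrivial factorization would include a linear factor). Hence x^3 - 1177 is the minimal polynomial of α, and in particular [Q(α):Q] = 3.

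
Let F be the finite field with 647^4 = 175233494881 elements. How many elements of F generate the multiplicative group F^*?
There are φ(175233494880) = 40609382400 primitive elements

F_q^* is cyclic of order q - 1 = 175233494880. A cyclic group of order m has exactly φ(m) generators. Here m = 175233494880 = 2^5 · 3^4 · 5 · 17 · 19 · 41 · 1021, so the number of primitive elements is φ(175233494880) = 40609382400.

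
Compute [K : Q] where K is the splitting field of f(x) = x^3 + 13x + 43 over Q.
[K : Q] = 6

By the rational root test, any rational root of the monic integer polynomial f(x) = x^3 + 13x + 43 must be an integer dividing the constant term 43, i.e. one of ±{1, 43}. Evaluating: f(1) = 57, f(-1) = 29, f(43) = 80109, f(-43) = -80023; none is 0, so f has no rational root and is therefore irreducible over Q (a cubic with no linear factor over a field is irreducible). For an irreducible cubic, the Galois group is A_3 or S_3 according as the discriminant disc(f) = -4a^3 - 27b^2 = -4·(13)^3 - 27·(43)^2 = -58711 is or is not a square in Q. Here disc(f) = -58711 is not a perfect square in Q, so the Galois group of f over Q is not contained in A_3 and must be all of S_3. The splitting field has degree |S_3| = 6 over Q, so [K : Q] = 6.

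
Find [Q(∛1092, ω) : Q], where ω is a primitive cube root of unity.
[Q(∛1092, ω) : Q] = 6

[Q(∛1092):Q] = 3 (min poly x^3 - 1092, irreducible since 1092 is not a perfect cube). [Q(ω):Q] = 2 (min poly x^2 + x + 1). Since Q(∛1092) ⊂ R and ω ∉ R, we have ω ∉ Q(∛1092), so x^2 + x + 1 remains irreducible over Q(∛1092) and [Q(∛1092, ω) : Q(∛1092)] = 2. By the tower law, [Q(∛1092, ω) : Q] = 3 · 2 = 6. (In fact Q(∛1092, ω) is the splitting field of x^3 - 1092 over Q.)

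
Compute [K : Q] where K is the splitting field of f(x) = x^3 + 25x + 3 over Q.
[K : Q] = 6

By the rational root test, any rational root of the monic integer polynomial f(x) = x^3 + 25x + 3 must be an integer dividing the constant term 3, i.e. one of ±{1, 3}. Evaluating: f(1) = 29, f(-1) = -23, f(3) = 105, f(-3) = -99; none is 0, so f has no rational root and is therefore irreducible over Q (a cubic with no linear factor over a field is irreducible). For an irreducible cubic, the Galois group is A_3 or S_3 according as the discriminant disc(f) = -4a^3 - 27b^2 = -4·(25)^3 - 27·(3)^2 = -62743 is or is not a square in Q. Here disc(f) = -62743 is not a perfect square in Q, so the Galois group of f over Q is not contained in A_3 and must be all of S_3. The splitting field has degree |S_3| = 6 over Q, so [K : Q] = 6.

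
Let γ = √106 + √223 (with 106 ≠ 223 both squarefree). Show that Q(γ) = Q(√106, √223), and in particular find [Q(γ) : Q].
[Q(γ) : Q] = 4 (equivalently, Q(γ) = Q(√106, √223))

Obviously Q(γ) ⊆ Q(√106, √223), and [Q(√106, √223):Q] = 4 (since 106, 223 are distinct squarefree integers > 1 with 23638 not a perfect square). To show equality we compute the minimal polynomial of γ. From γ = √106 + √223: γ^2 = 106 + 2√(23638) + 223 = 329 + 2√(23638), so γ^2 - 329 = 2√(23638); squaring, (γ^2 - 329)^2 = 4·23638, i.e. γ^4 - 658γ^2 + 108241 - 94552 = 0, i.e. γ^4 - 658γ^2 + 13689 = 0. So γ is a root of x^4 - 658x^2 + 13689. This polynomial is irreducible over Q: it has no rational root (each ±√106 ± √223 is irrational), and any factorization into two quadratics over Q would force √(23638) ∈ Q (pairing opposite roots) or √106, √223 ∈ Q (other pairings), all impossible. Hence [Q(γ):Q] = 4 = [Q(√106, √223):Q], so Q(γ) = Q(√106, √223).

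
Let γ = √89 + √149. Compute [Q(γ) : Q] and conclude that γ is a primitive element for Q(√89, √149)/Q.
[Q(γ) : Q] = 4 (equivalently, Q(γ) = Q(√89, √149))

Obviously Q(γ) ⊆ Q(√89, √149), and [Q(√89, √149):Q] = 4 (since 89, 149 are distinct squarefree integers > 1 with 13261 not a perfect square). To show equality we compute the minimal polynomial of γ. From γ = √89 + √149: γ^2 = 89 + 2√(13261) + 149 = 238 + 2√(13261), so γ^2 - 238 = 2√(13261); squaring, (γ^2 - 238)^2 = 4·13261, i.e. γ^4 - 476γ^2 + 56644 - 53044 = 0, i.e. γ^4 - 476γ^2 + 3600 = 0. So γ is a root of x^4 - 476x^2 + 3600. This polynomial is irreducible over Q: it has no rational root (each ±√89 ± √149 is irrational), and any factorization into two quadratics over Q would force √(13261) ∈ Q (pairing opposite roots) or √89, √149 ∈ Q (other pairings), all impossible. Hence [Q(γ):Q] = 4 = [Q(√89, √149):Q], so Q(γ) = Q(√89, √149).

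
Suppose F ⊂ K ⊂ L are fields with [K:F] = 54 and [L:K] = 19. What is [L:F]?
[L:F] = 1026

The tower law says that for any tower of field extensions F ⊂ K ⊂ L with finite degrees, [L:F] = [L:K] · [K:F]. Here this gives [L:F] = 19 · 54 = 1026.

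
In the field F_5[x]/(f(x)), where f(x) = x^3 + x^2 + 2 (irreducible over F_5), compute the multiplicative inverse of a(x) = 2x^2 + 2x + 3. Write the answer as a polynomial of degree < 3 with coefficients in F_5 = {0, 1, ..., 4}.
a(x)^(-1) ≡ 3x^2 + 2x + 3 (mod f(x))

Since f is irreducible over F_5, F_5[x]/(f) is a field and a(x) ≠ 0 has an inverse. Apply the extended Euclidean algorithm to f(x) and a(x) in F_5[x]: f(x) = (3x)·a(x) + (x + 2);  a(x) = (2x + 3)·(x + 2) + (2). The last nonzero remainder is the constant 2 = gcd(f, a) in F_5. Back-substituting through the division chain expresses 2 = s(x)·a(x) + t(x)·f(x) with s(x) ≡ x^2 + 4x + 1 (mod f), so (x^2 + 4x + 1)·a(x) ≡ 2 (mod f). Multiplying by 2^(-1) ≡ 3 in F_5 gives a(x)^(-1) ≡ 3·(x^2 + 4x + 1) ≡ 3x^2 + 2x + 3 (mod f). Check: (2x^2 + 2x + 3)·(3x^2 + 2x + 3) = x^4 + 4x^2 + 2x + 4 ≡ 1 (mod x^3 + x^2 + 2).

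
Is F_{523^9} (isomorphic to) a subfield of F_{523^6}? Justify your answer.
No: F_{523^9} is not a subfield of F_{523^6}

F_{p^m} embeds in F_{p^n} iff m | n. Here 9 ∤ 6 (since 6 = 0·9 + 6 with remainder 6 ≠ 0), so F_{523^9} is not a subfield of F_{523^6}. Equivalently: if it were, the tower law would give 9 = [F_{523^9}:F_523] dividing [F_{523^6}:F_523] = 6, contradiction.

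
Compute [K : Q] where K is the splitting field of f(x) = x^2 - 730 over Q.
[K : Q] = 2

f(x) = x^2 - 730 factors as (x - √730)(x + √730). The splitting field is K = Q(√730). Since 730 is squarefree and > 1, it is not a perfect square, so x^2 - 730 is irreducible over Q and [Q(√730) : Q] = 2. Hence [K : Q] = 2.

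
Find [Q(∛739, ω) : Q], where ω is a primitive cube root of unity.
[Q(∛739, ω) : Q] = 6

[Q(∛739):Q] = 3 (min poly x^3 - 739, irreducible since 739 is not a perfect cube). [Q(ω):Q] = 2 (min poly x^2 + x + 1). Since Q(∛739) ⊂ R and ω ∉ R, we have ω ∉ Q(∛739), so x^2 + x + 1 remains irreducible over Q(∛739) and [Q(∛739, ω) : Q(∛739)] = 2. By the tower law, [Q(∛739, ω) : Q] = 3 · 2 = 6. (In fact Q(∛739, ω) is the splitting field of x^3 - 739 over Q.)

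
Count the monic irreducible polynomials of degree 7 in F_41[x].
There are 27822039120 monic irreducible polynomials of degree 7 over F_41

Each element of F_{41^7} that lies in no proper subfield is a root of exactly one monic irreducible of degree 7 over F_41, and each such polynomial has 7 distinct roots in F_{41^7}. By Möbius inversion the count is N_41(7) = (1/7) Σ_{d|7} μ(7/d) · 41^d = (1/7)(μ(7)·41^1 + μ(1)·41^7) = 194754273840/7 = 27822039120.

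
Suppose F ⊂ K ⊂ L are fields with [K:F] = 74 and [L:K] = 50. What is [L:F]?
[L:F] = 3700

The tower law says that for any tower of field extensions F ⊂ K ⊂ L with finite degrees, [L:F] = [L:K] · [K:F]. Here this gives [L:F] = 50 · 74 = 3700.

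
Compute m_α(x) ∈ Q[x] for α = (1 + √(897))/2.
m_α(x) = x^2 - x - 224

From 2α - 1 = √(897), squaring gives (2α - 1)^2 = 897, i.e. 4α^2 - 4α + 1 = 897, so α^2 - α + (1 - 897)/4 = 0. Since 897 ≡ 1 (mod 4), (1 - 897)/4 = -224 ∈ Z. The polynomial x^2 - x - 224 has discriminant 1 - 4·(-224) = 897, which is not a perfect square in Q (d = 897 is squarefree and ≠ 1), so x^2 - x - 224 is irreducible over Q. It is the minimal polynomial of α.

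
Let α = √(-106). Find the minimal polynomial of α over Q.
m_α(x) = x^2 + 106

α satisfies α^2 + 106 = 0, so x^2 + 106 annihilates α. Since d = -106 is squarefree and ≠ 1, it is not a perfect square in Q, so x^2 + 106 has no rational root and is therefore irreducible over Q (a degree-2 polynomial over a field is irreducible iff it has no root). Hence m_α(x) = x^2 + 106.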